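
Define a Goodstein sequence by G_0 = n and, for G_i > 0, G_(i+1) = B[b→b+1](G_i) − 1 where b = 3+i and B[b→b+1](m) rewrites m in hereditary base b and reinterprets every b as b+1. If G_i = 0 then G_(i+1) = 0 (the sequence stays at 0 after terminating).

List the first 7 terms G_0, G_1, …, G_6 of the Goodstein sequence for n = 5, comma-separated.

5, 5, 5, 5, 4, 3, 2

G_0 = 5. HB_3(5) = 3 + 2. Bump = 6. G_1 = 5.
G_1 = 5. HB_4(5) = 4 + 1. Bump = 6. G_2 = 5.
G_2 = 5. HB_5(5) = 5. Bump = 6. G_3 = 5.
G_3 = 5. HB_6(5) = 5. Bump = 5. G_4 = 4.
G_4 = 4. HB_7(4) = 4. Bump = 4. G_5 = 3.
G_5 = 3. HB_8(3) = 3. Bump = 3. G_6 = 2.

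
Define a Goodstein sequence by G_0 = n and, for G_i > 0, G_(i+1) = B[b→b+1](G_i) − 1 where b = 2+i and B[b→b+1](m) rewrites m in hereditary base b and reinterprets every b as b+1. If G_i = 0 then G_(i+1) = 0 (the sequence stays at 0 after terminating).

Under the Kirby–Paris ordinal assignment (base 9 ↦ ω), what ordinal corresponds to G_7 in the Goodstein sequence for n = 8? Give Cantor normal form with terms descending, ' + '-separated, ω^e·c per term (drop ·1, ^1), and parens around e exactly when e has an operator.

G_0 = 8. HB_2(8) = 2^(2 + 1). Bump = 81. G_1 = 80.
G_1 = 80. HB_3(80) = 2·3^3 + 2·3^2 + 2·3 + 2. Bump = 554. G_2 = 553.
G_2 = 553. HB_4(553) = 2·4^4 + 2·4^2 + 2·4 + 1. Bump = 6311. G_3 = 6310.
G_3 = 6310. HB_5(6310) = 2·5^5 + 2·5^2 + 2·5. Bump = 93396. G_4 = 93395.
G_4 = 93395. HB_6(93395) = 2·6^6 + 2·6^2 + 6 + 5. Bump = 1647196. G_5 = 1647195.
G_5 = 1647195. HB_7(1647195) = 2·7^7 + 2·7^2 + 7 + 4. Bump = 33554572. G_6 = 33554571.
G_6 = 33554571. HB_8(33554571) = 2·8^8 + 2·8^2 + 8 + 3. Bump = 774841152. G_7 = 774841151.
G_7 = 774841151. HB_9(774841151) = 2·9^9 + 2·9^2 + 9 + 2. Bump = 20000000212. G_8 = 20000000211.

ω^ω·2 + ω^2·2 + ω + 2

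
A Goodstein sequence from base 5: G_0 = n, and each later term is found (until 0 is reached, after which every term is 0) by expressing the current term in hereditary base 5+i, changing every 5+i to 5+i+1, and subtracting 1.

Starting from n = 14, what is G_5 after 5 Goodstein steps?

14 —HB5→ 2·5 + 4 —bump→ 2·6 + 4 = 16 —(−1)→ 15
15 —HB6→ 2·6 + 3 —bump→ 2·7 + 3 = 17 —(−1)→ 16
16 —HB7→ 2·7 + 2 —bump→ 2·8 + 2 = 18 —(−1)→ 17
17 —HB8→ 2·8 + 1 —bump→ 2·9 + 1 = 19 —(−1)→ 18
18 —HB9→ 2·9 —bump→ 2·10 = 20 —(−1)→ 19
19 —HB10→ 10 + 9 —bump→ 11 + 9 = 20 —(−1)→ 19

19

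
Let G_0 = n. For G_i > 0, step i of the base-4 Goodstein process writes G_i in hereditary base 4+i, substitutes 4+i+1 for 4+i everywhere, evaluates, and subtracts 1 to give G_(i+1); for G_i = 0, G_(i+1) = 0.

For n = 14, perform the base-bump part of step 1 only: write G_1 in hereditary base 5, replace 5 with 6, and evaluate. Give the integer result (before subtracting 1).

19

(0) 14|_4 = 3·4 + 2 ↦ 3·5 + 2|_5 = 17 ⇒ 16
(1) 16|_5 = 3·5 + 1 ↦ 3·6 + 1|_6 = 19 ⇒ 18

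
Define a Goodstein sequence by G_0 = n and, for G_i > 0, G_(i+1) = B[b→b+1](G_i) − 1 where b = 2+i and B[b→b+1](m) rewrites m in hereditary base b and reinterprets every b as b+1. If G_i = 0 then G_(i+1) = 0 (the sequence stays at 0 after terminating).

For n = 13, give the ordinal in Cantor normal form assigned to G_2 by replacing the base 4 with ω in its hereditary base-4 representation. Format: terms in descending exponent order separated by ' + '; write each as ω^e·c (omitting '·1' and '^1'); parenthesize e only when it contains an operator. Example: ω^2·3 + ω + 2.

ω^(ω + 1) + ω^3·3 + ω^2·3 + ω·3 + 3

G_0=13  [base 2] 2^(2 + 1) + 2^2 + 1  →[2↦3]→  3^(3 + 1) + 3^3 + 1 = 109  −1 ⇒ G_1=108
G_1=108  [base 3] 3^(3 + 1) + 3^3  →[3↦4]→  4^(4 + 1) + 4^4 = 1280  −1 ⇒ G_2=1279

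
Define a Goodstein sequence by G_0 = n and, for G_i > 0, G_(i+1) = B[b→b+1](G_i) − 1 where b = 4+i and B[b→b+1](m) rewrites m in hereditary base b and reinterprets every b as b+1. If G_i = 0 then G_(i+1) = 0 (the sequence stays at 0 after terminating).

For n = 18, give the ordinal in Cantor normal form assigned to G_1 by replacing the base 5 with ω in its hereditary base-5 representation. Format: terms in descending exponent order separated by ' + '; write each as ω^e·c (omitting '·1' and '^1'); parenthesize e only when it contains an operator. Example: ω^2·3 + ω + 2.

ω^2 + 1

[0] 18 ≡ 4^2 + 2 (base 4). Lift 5: 27. −1: 26.
[1] 26 ≡ 5^2 + 1 (base 5). Lift 6: 37. −1: 36.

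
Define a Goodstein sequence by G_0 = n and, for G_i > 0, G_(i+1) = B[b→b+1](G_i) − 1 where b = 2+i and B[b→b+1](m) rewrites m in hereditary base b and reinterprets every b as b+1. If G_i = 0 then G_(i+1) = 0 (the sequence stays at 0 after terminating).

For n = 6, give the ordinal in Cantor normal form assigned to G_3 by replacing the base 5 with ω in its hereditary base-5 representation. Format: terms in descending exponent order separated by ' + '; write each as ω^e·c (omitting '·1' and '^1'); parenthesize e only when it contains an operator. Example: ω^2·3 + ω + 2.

G_0 = 6. HB_2(6) = 2^2 + 2. Bump = 30. G_1 = 29.
G_1 = 29. HB_3(29) = 3^3 + 2. Bump = 258. G_2 = 257.
G_2 = 257. HB_4(257) = 4^4 + 1. Bump = 3126. G_3 = 3125.

ω^ω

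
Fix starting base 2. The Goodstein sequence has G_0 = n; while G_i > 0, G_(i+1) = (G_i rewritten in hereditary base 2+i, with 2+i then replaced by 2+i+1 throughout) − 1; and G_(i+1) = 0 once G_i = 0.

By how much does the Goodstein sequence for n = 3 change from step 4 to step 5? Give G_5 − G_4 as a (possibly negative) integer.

-1

G_0=3  [base 2] 2 + 1  →[2↦3]→  3 + 1 = 4  −1 ⇒ G_1=3
G_1=3  [base 3] 3  →[3↦4]→  4 = 4  −1 ⇒ G_2=3
G_2=3  [base 4] 3  →[4↦5]→  3 = 3  −1 ⇒ G_3=2
G_3=2  [base 5] 2  →[5↦6]→  2 = 2  −1 ⇒ G_4=1
G_4=1  [base 6] 1  →[6↦7]→  1 = 1  −1 ⇒ G_5=0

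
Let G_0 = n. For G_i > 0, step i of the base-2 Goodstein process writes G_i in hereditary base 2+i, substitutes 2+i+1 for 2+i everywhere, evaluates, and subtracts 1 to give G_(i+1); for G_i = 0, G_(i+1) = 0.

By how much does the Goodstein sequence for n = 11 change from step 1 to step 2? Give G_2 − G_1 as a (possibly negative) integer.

G_0=11  [base 2] 2^(2 + 1) + 2 + 1  →[2↦3]→  3^(3 + 1) + 3 + 1 = 85  −1 ⇒ G_1=84
G_1=84  [base 3] 3^(3 + 1) + 3  →[3↦4]→  4^(4 + 1) + 4 = 1028  −1 ⇒ G_2=1027

943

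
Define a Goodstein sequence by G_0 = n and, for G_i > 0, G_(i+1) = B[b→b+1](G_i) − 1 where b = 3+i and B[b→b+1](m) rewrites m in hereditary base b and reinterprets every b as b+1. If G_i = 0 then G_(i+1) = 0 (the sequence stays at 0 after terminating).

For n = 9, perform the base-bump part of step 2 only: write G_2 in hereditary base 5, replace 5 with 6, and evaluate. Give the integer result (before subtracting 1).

G_0=9  [base 3] 3^2  →[3↦4]→  4^2 = 16  −1 ⇒ G_1=15
G_1=15  [base 4] 3·4 + 3  →[4↦5]→  3·5 + 3 = 18  −1 ⇒ G_2=17
G_2=17  [base 5] 3·5 + 2  →[5↦6]→  3·6 + 2 = 20  −1 ⇒ G_3=19

20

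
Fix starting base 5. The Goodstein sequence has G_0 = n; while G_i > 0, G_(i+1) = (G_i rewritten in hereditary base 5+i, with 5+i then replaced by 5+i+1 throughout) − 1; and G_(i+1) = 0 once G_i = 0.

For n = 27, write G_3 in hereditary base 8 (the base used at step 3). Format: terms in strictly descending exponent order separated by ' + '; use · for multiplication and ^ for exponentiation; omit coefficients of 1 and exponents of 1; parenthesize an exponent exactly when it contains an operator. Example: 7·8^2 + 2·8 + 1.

i=0: 27 = 5^2 + 2 (b=5); 5→6: 6^2 + 2 = 38; 38−1 = 37
i=1: 37 = 6^2 + 1 (b=6); 6→7: 7^2 + 1 = 50; 50−1 = 49
i=2: 49 = 7^2 (b=7); 7→8: 8^2 = 64; 64−1 = 63
i=3: 63 = 7·8 + 7 (b=8); 8→9: 7·9 + 7 = 70; 70−1 = 69

7·8 + 7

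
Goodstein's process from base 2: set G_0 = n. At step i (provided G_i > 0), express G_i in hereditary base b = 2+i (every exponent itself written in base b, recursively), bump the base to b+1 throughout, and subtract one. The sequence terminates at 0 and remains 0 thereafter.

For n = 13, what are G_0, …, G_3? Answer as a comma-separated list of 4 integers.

13, 108, 1279, 16092

step 0: 13 = 2^(2 + 1) + 2^2 + 1; sub 3 for 2: 3^(3 + 1) + 3^3 + 1; = 109; G_1 = 109−1 = 108
step 1: 108 = 3^(3 + 1) + 3^3; sub 4 for 3: 4^(4 + 1) + 4^4; = 1280; G_2 = 1280−1 = 1279
step 2: 1279 = 4^(4 + 1) + 3·4^3 + 3·4^2 + 3·4 + 3; sub 5 for 4: 5^(5 + 1) + 3·5^3 + 3·5^2 + 3·5 + 3; = 16093; G_3 = 16093−1 = 16092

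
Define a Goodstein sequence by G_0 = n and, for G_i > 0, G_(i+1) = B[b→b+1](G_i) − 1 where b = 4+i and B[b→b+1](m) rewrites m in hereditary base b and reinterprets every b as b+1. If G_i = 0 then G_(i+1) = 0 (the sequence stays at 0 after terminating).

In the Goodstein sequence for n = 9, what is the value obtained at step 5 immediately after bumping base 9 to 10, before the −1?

G_0=9  [base 4] 2·4 + 1  →[4↦5]→  2·5 + 1 = 11  −1 ⇒ G_1=10
G_1=10  [base 5] 2·5  →[5↦6]→  2·6 = 12  −1 ⇒ G_2=11
G_2=11  [base 6] 6 + 5  →[6↦7]→  7 + 5 = 12  −1 ⇒ G_3=11
G_3=11  [base 7] 7 + 4  →[7↦8]→  8 + 4 = 12  −1 ⇒ G_4=11
G_4=11  [base 8] 8 + 3  →[8↦9]→  9 + 3 = 12  −1 ⇒ G_5=11

12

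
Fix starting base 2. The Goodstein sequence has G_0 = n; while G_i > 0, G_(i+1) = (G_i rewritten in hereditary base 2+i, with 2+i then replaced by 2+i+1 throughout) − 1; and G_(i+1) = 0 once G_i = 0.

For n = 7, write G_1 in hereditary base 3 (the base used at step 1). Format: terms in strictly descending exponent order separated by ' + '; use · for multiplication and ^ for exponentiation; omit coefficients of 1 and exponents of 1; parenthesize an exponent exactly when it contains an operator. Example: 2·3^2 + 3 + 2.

3^3 + 3

i=0: 7 = 2^2 + 2 + 1 (b=2); 2→3: 3^3 + 3 + 1 = 31; 31−1 = 30
i=1: 30 = 3^3 + 3 (b=3); 3→4: 4^4 + 4 = 260; 260−1 = 259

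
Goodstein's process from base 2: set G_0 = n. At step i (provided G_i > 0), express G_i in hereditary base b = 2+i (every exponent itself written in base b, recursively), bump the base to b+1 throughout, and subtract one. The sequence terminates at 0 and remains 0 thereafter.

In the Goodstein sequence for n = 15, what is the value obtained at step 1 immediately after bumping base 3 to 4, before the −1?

G_0 = 15. HB_2(15) = 2^(2 + 1) + 2^2 + 2 + 1. Bump = 112. G_1 = 111.
G_1 = 111. HB_3(111) = 3^(3 + 1) + 3^3 + 3. Bump = 1284. G_2 = 1283.

1284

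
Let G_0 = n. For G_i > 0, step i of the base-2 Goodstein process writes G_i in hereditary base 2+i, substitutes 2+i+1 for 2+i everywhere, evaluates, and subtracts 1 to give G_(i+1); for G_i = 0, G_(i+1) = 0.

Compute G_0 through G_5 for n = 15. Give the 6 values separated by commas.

G_0 = 15. HB_2(15) = 2^(2 + 1) + 2^2 + 2 + 1. Bump = 112. G_1 = 111.
G_1 = 111. HB_3(111) = 3^(3 + 1) + 3^3 + 3. Bump = 1284. G_2 = 1283.
G_2 = 1283. HB_4(1283) = 4^(4 + 1) + 4^4 + 3. Bump = 18753. G_3 = 18752.
G_3 = 18752. HB_5(18752) = 5^(5 + 1) + 5^5 + 2. Bump = 326594. G_4 = 326593.
G_4 = 326593. HB_6(326593) = 6^(6 + 1) + 6^6 + 1. Bump = 6588345. G_5 = 6588344.

15, 111, 1283, 18752, 326593, 6588344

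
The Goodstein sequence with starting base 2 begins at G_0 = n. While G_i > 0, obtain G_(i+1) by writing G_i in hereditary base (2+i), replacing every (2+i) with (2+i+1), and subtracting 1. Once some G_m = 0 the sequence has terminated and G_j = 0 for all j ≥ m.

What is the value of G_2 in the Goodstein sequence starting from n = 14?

base 2: 14 = 2^(2 + 1) + 2^2 + 2; at 3: 3^(3 + 1) + 3^3 + 3 = 111; next = 110
base 3: 110 = 3^(3 + 1) + 3^3 + 2; at 4: 4^(4 + 1) + 4^4 + 2 = 1282; next = 1281
base 4: 1281 = 4^(4 + 1) + 4^4 + 1; at 5: 5^(5 + 1) + 5^5 + 1 = 18751; next = 18750

1281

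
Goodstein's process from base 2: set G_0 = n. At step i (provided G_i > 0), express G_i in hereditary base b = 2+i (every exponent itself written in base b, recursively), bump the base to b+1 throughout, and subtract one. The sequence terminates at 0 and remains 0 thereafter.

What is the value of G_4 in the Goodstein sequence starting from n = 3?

1

(0) 3|_2 = 2 + 1 ↦ 3 + 1|_3 = 4 ⇒ 3
(1) 3|_3 = 3 ↦ 4|_4 = 4 ⇒ 3
(2) 3|_4 = 3 ↦ 3|_5 = 3 ⇒ 2
(3) 2|_5 = 2 ↦ 2|_6 = 2 ⇒ 1
(4) 1|_6 = 1 ↦ 1|_7 = 1 ⇒ 0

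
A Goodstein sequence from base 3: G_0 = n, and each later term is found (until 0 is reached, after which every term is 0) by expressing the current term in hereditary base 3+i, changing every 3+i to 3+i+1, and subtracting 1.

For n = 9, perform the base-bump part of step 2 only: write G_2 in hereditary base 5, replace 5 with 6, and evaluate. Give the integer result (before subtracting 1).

G_0=9  [base 3] 3^2  →[3↦4]→  4^2 = 16  −1 ⇒ G_1=15
G_1=15  [base 4] 3·4 + 3  →[4↦5]→  3·5 + 3 = 18  −1 ⇒ G_2=17
G_2=17  [base 5] 3·5 + 2  →[5↦6]→  3·6 + 2 = 20  −1 ⇒ G_3=19

20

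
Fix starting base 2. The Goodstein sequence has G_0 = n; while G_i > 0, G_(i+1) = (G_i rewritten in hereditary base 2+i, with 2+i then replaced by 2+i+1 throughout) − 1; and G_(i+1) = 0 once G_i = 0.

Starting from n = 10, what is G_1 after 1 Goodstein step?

83

(0) 10|_2 = 2^(2 + 1) + 2 ↦ 3^(3 + 1) + 3|_3 = 84 ⇒ 83
(1) 83|_3 = 3^(3 + 1) + 2 ↦ 4^(4 + 1) + 2|_4 = 1026 ⇒ 1025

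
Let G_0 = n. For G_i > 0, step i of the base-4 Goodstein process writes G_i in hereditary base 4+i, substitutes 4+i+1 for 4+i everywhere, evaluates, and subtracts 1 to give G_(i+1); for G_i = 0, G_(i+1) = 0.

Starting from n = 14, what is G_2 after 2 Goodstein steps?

18

14 —HB4→ 3·4 + 2 —bump→ 3·5 + 2 = 17 —(−1)→ 16
16 —HB5→ 3·5 + 1 —bump→ 3·6 + 1 = 19 —(−1)→ 18
18 —HB6→ 3·6 —bump→ 3·7 = 21 —(−1)→ 20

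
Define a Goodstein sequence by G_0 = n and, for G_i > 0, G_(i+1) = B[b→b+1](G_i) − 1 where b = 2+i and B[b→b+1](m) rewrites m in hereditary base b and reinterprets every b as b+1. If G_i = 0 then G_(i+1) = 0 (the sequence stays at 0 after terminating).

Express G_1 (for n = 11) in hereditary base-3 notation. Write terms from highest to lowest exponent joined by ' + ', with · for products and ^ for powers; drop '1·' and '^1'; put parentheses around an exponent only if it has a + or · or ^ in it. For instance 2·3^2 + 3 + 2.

3^(3 + 1) + 3

base 2: 11 = 2^(2 + 1) + 2 + 1; at 3: 3^(3 + 1) + 3 + 1 = 85; next = 84
base 3: 84 = 3^(3 + 1) + 3; at 4: 4^(4 + 1) + 4 = 1028; next = 1027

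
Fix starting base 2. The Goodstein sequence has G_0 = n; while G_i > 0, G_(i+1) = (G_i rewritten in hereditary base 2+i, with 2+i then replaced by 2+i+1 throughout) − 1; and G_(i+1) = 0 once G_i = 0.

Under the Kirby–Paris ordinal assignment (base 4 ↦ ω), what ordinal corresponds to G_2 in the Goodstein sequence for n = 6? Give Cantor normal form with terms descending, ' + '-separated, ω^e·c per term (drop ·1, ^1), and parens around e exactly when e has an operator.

[0] 6 ≡ 2^2 + 2 (base 2). Lift 3: 30. −1: 29.
[1] 29 ≡ 3^3 + 2 (base 3). Lift 4: 258. −1: 257.
[2] 257 ≡ 4^4 + 1 (base 4). Lift 5: 3126. −1: 3125.

ω^ω + 1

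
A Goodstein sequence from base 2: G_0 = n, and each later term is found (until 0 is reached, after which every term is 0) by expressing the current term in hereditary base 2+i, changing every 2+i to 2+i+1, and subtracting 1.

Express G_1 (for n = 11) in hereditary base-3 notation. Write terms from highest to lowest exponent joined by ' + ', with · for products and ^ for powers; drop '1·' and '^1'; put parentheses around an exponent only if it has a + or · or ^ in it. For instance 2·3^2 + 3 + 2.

(0) 11|_2 = 2^(2 + 1) + 2 + 1 ↦ 3^(3 + 1) + 3 + 1|_3 = 85 ⇒ 84
(1) 84|_3 = 3^(3 + 1) + 3 ↦ 4^(4 + 1) + 4|_4 = 1028 ⇒ 1027

3^(3 + 1) + 3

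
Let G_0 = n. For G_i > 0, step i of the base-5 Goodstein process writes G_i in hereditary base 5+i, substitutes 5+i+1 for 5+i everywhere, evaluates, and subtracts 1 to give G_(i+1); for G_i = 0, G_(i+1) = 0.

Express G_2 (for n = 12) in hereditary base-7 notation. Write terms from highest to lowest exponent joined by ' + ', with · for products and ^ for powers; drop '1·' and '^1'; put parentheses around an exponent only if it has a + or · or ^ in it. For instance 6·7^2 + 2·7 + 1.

2·7

G_0 = 12. HB_5(12) = 2·5 + 2. Bump = 14. G_1 = 13.
G_1 = 13. HB_6(13) = 2·6 + 1. Bump = 15. G_2 = 14.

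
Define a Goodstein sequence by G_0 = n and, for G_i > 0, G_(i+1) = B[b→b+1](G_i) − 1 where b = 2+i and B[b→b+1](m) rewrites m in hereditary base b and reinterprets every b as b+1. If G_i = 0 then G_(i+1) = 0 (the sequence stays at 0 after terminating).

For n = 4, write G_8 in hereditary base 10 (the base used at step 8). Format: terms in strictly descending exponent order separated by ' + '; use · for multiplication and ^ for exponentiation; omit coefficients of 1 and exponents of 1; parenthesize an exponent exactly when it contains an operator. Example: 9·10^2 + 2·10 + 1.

G_0 = 4. HB_2(4) = 2^2. Bump = 27. G_1 = 26.
G_1 = 26. HB_3(26) = 2·3^2 + 2·3 + 2. Bump = 42. G_2 = 41.
G_2 = 41. HB_4(41) = 2·4^2 + 2·4 + 1. Bump = 61. G_3 = 60.
G_3 = 60. HB_5(60) = 2·5^2 + 2·5. Bump = 84. G_4 = 83.
G_4 = 83. HB_6(83) = 2·6^2 + 6 + 5. Bump = 110. G_5 = 109.
G_5 = 109. HB_7(109) = 2·7^2 + 7 + 4. Bump = 140. G_6 = 139.
G_6 = 139. HB_8(139) = 2·8^2 + 8 + 3. Bump = 174. G_7 = 173.
G_7 = 173. HB_9(173) = 2·9^2 + 9 + 2. Bump = 212. G_8 = 211.
G_8 = 211. HB_10(211) = 2·10^2 + 10 + 1. Bump = 254. G_9 = 253.

2·10^2 + 10 + 1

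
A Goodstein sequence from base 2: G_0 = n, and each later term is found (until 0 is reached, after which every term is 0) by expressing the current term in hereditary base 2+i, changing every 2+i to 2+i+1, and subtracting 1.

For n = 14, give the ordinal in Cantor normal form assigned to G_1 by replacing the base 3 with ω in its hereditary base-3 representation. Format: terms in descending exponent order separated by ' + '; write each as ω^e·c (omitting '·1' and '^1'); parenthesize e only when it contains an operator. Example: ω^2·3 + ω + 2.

base 2: 14 = 2^(2 + 1) + 2^2 + 2; at 3: 3^(3 + 1) + 3^3 + 3 = 111; next = 110
base 3: 110 = 3^(3 + 1) + 3^3 + 2; at 4: 4^(4 + 1) + 4^4 + 2 = 1282; next = 1281

ω^(ω + 1) + ω^ω + 2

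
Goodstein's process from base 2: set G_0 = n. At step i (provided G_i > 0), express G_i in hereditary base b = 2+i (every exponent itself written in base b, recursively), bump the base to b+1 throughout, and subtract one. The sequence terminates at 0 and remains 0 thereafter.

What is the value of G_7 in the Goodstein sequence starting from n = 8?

774841151

G_0=8  [base 2] 2^(2 + 1)  →[2↦3]→  3^(3 + 1) = 81  −1 ⇒ G_1=80
G_1=80  [base 3] 2·3^3 + 2·3^2 + 2·3 + 2  →[3↦4]→  2·4^4 + 2·4^2 + 2·4 + 2 = 554  −1 ⇒ G_2=553
G_2=553  [base 4] 2·4^4 + 2·4^2 + 2·4 + 1  →[4↦5]→  2·5^5 + 2·5^2 + 2·5 + 1 = 6311  −1 ⇒ G_3=6310
G_3=6310  [base 5] 2·5^5 + 2·5^2 + 2·5  →[5↦6]→  2·6^6 + 2·6^2 + 2·6 = 93396  −1 ⇒ G_4=93395
G_4=93395  [base 6] 2·6^6 + 2·6^2 + 6 + 5  →[6↦7]→  2·7^7 + 2·7^2 + 7 + 5 = 1647196  −1 ⇒ G_5=1647195
G_5=1647195  [base 7] 2·7^7 + 2·7^2 + 7 + 4  →[7↦8]→  2·8^8 + 2·8^2 + 8 + 4 = 33554572  −1 ⇒ G_6=33554571
G_6=33554571  [base 8] 2·8^8 + 2·8^2 + 8 + 3  →[8↦9]→  2·9^9 + 2·9^2 + 9 + 3 = 774841152  −1 ⇒ G_7=774841151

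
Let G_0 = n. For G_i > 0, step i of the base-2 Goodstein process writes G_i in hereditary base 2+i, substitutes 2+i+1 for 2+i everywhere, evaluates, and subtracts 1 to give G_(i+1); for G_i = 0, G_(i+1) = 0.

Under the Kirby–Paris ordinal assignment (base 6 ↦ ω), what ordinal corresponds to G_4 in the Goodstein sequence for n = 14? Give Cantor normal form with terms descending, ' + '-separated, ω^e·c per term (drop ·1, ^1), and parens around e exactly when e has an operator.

G_0=14  [base 2] 2^(2 + 1) + 2^2 + 2  →[2↦3]→  3^(3 + 1) + 3^3 + 3 = 111  −1 ⇒ G_1=110
G_1=110  [base 3] 3^(3 + 1) + 3^3 + 2  →[3↦4]→  4^(4 + 1) + 4^4 + 2 = 1282  −1 ⇒ G_2=1281
G_2=1281  [base 4] 4^(4 + 1) + 4^4 + 1  →[4↦5]→  5^(5 + 1) + 5^5 + 1 = 18751  −1 ⇒ G_3=18750
G_3=18750  [base 5] 5^(5 + 1) + 5^5  →[5↦6]→  6^(6 + 1) + 6^6 = 326592  −1 ⇒ G_4=326591
G_4=326591  [base 6] 6^(6 + 1) + 5·6^5 + 5·6^4 + 5·6^3 + 5·6^2 + 5·6 + 5  →[6↦7]→  7^(7 + 1) + 5·7^5 + 5·7^4 + 5·7^3 + 5·7^2 + 5·7 + 5 = 5862841  −1 ⇒ G_5=5862840

ω^(ω + 1) + ω^5·5 + ω^4·5 + ω^3·5 + ω^2·5 + ω·5 + 5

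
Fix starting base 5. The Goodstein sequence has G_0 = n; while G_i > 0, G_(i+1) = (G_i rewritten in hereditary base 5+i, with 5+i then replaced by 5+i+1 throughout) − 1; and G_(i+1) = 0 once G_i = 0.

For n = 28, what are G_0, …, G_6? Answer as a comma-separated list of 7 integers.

28, 38, 50, 64, 80, 87, 94

i=0: 28 = 5^2 + 3 (b=5); 5→6: 6^2 + 3 = 39; 39−1 = 38
i=1: 38 = 6^2 + 2 (b=6); 6→7: 7^2 + 2 = 51; 51−1 = 50
i=2: 50 = 7^2 + 1 (b=7); 7→8: 8^2 + 1 = 65; 65−1 = 64
i=3: 64 = 8^2 (b=8); 8→9: 9^2 = 81; 81−1 = 80
i=4: 80 = 8·9 + 8 (b=9); 9→10: 8·10 + 8 = 88; 88−1 = 87
i=5: 87 = 8·10 + 7 (b=10); 10→11: 8·11 + 7 = 95; 95−1 = 94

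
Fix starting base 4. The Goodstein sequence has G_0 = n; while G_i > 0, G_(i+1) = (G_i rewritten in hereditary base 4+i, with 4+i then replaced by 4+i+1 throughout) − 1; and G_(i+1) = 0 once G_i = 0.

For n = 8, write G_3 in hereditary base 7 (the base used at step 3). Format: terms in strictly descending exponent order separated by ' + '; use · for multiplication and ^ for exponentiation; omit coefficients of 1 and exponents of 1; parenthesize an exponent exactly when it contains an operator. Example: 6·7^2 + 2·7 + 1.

8 —HB4→ 2·4 —bump→ 2·5 = 10 —(−1)→ 9
9 —HB5→ 5 + 4 —bump→ 6 + 4 = 10 —(−1)→ 9
9 —HB6→ 6 + 3 —bump→ 7 + 3 = 10 —(−1)→ 9

7 + 2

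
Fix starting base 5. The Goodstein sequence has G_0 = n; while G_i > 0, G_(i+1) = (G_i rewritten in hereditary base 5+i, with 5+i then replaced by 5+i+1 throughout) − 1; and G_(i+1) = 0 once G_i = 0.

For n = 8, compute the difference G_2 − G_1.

0

G_0=8  [base 5] 5 + 3  →[5↦6]→  6 + 3 = 9  −1 ⇒ G_1=8
G_1=8  [base 6] 6 + 2  →[6↦7]→  7 + 2 = 9  −1 ⇒ G_2=8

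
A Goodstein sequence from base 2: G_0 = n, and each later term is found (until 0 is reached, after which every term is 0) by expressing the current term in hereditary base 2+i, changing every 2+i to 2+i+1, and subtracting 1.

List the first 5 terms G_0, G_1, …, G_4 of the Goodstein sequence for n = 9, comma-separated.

[0] 9 ≡ 2^(2 + 1) + 1 (base 2). Lift 3: 82. −1: 81.
[1] 81 ≡ 3^(3 + 1) (base 3). Lift 4: 1024. −1: 1023.
[2] 1023 ≡ 3·4^4 + 3·4^3 + 3·4^2 + 3·4 + 3 (base 4). Lift 5: 9843. −1: 9842.
[3] 9842 ≡ 3·5^5 + 3·5^3 + 3·5^2 + 3·5 + 2 (base 5). Lift 6: 140744. −1: 140743.

9, 81, 1023, 9842, 140743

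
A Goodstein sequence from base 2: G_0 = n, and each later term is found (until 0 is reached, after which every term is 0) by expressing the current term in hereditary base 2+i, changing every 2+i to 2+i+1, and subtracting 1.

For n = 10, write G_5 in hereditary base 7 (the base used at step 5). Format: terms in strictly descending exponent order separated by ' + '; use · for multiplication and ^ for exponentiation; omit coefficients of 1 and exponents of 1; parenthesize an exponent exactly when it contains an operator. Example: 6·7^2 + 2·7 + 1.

5·7^7 + 5·7^5 + 5·7^4 + 5·7^3 + 5·7^2 + 5·7 + 4

10 —HB2→ 2^(2 + 1) + 2 —bump→ 3^(3 + 1) + 3 = 84 —(−1)→ 83
83 —HB3→ 3^(3 + 1) + 2 —bump→ 4^(4 + 1) + 2 = 1026 —(−1)→ 1025
1025 —HB4→ 4^(4 + 1) + 1 —bump→ 5^(5 + 1) + 1 = 15626 —(−1)→ 15625
15625 —HB5→ 5^(5 + 1) —bump→ 6^(6 + 1) = 279936 —(−1)→ 279935
279935 —HB6→ 5·6^6 + 5·6^5 + 5·6^4 + 5·6^3 + 5·6^2 + 5·6 + 5 —bump→ 5·7^7 + 5·7^5 + 5·7^4 + 5·7^3 + 5·7^2 + 5·7 + 5 = 4215755 —(−1)→ 4215754
4215754 —HB7→ 5·7^7 + 5·7^5 + 5·7^4 + 5·7^3 + 5·7^2 + 5·7 + 4 —bump→ 5·8^8 + 5·8^5 + 5·8^4 + 5·8^3 + 5·8^2 + 5·8 + 4 = 84073324 —(−1)→ 84073323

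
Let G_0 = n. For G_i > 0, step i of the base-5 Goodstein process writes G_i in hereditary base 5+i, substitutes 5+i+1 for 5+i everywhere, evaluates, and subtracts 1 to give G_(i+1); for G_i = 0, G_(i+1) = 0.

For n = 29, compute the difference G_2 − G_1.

i=0: 29 = 5^2 + 4 (b=5); 5→6: 6^2 + 4 = 40; 40−1 = 39
i=1: 39 = 6^2 + 3 (b=6); 6→7: 7^2 + 3 = 52; 52−1 = 51

12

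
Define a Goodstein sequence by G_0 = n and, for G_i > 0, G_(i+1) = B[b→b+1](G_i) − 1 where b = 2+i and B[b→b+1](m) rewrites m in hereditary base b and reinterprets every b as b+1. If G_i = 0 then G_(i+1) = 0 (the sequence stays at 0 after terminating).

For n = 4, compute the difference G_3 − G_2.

19

i=0: 4 = 2^2 (b=2); 2→3: 3^3 = 27; 27−1 = 26
i=1: 26 = 2·3^2 + 2·3 + 2 (b=3); 3→4: 2·4^2 + 2·4 + 2 = 42; 42−1 = 41
i=2: 41 = 2·4^2 + 2·4 + 1 (b=4); 4→5: 2·5^2 + 2·5 + 1 = 61; 61−1 = 60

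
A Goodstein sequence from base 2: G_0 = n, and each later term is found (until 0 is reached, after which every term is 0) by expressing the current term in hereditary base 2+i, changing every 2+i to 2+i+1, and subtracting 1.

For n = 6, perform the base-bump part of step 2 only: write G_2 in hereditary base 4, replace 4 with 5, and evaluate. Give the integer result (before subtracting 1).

3126

[0] 6 ≡ 2^2 + 2 (base 2). Lift 3: 30. −1: 29.
[1] 29 ≡ 3^3 + 2 (base 3). Lift 4: 258. −1: 257.
[2] 257 ≡ 4^4 + 1 (base 4). Lift 5: 3126. −1: 3125.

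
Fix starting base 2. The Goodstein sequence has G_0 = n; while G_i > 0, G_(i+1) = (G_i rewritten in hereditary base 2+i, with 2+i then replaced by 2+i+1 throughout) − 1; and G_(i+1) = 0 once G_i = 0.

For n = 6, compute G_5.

G_0=6  [base 2] 2^2 + 2  →[2↦3]→  3^3 + 3 = 30  −1 ⇒ G_1=29
G_1=29  [base 3] 3^3 + 2  →[3↦4]→  4^4 + 2 = 258  −1 ⇒ G_2=257
G_2=257  [base 4] 4^4 + 1  →[4↦5]→  5^5 + 1 = 3126  −1 ⇒ G_3=3125
G_3=3125  [base 5] 5^5  →[5↦6]→  6^6 = 46656  −1 ⇒ G_4=46655
G_4=46655  [base 6] 5·6^5 + 5·6^4 + 5·6^3 + 5·6^2 + 5·6 + 5  →[6↦7]→  5·7^5 + 5·7^4 + 5·7^3 + 5·7^2 + 5·7 + 5 = 98040  −1 ⇒ G_5=98039
G_5=98039  [base 7] 5·7^5 + 5·7^4 + 5·7^3 + 5·7^2 + 5·7 + 4  →[7↦8]→  5·8^5 + 5·8^4 + 5·8^3 + 5·8^2 + 5·8 + 4 = 187244  −1 ⇒ G_6=187243

98039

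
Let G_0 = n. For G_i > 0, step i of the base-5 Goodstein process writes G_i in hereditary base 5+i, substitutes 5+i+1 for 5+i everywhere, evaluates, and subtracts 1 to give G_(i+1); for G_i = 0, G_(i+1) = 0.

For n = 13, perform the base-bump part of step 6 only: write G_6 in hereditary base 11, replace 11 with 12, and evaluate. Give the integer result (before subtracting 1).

18

13 —HB5→ 2·5 + 3 —bump→ 2·6 + 3 = 15 —(−1)→ 14
14 —HB6→ 2·6 + 2 —bump→ 2·7 + 2 = 16 —(−1)→ 15
15 —HB7→ 2·7 + 1 —bump→ 2·8 + 1 = 17 —(−1)→ 16
16 —HB8→ 2·8 —bump→ 2·9 = 18 —(−1)→ 17
17 —HB9→ 9 + 8 —bump→ 10 + 8 = 18 —(−1)→ 17
17 —HB10→ 10 + 7 —bump→ 11 + 7 = 18 —(−1)→ 17
17 —HB11→ 11 + 6 —bump→ 12 + 6 = 18 —(−1)→ 17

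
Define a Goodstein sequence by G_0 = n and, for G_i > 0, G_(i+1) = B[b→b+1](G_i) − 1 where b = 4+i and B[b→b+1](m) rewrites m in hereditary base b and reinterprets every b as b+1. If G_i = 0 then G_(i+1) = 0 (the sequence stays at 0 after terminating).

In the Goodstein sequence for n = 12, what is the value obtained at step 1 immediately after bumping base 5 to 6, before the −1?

16

step 0: 12 = 3·4; sub 5 for 4: 3·5; = 15; G_1 = 15−1 = 14
step 1: 14 = 2·5 + 4; sub 6 for 5: 2·6 + 4; = 16; G_2 = 16−1 = 15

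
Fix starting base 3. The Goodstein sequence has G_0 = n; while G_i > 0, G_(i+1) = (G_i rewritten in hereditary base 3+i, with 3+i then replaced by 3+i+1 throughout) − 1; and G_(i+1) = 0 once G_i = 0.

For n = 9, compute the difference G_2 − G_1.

2

[0] 9 ≡ 3^2 (base 3). Lift 4: 16. −1: 15.
[1] 15 ≡ 3·4 + 3 (base 4). Lift 5: 18. −1: 17.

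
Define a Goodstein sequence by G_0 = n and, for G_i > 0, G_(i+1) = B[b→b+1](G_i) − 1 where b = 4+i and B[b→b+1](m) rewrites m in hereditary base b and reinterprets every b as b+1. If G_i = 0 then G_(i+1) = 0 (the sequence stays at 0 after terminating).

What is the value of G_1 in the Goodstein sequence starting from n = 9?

i=0: 9 = 2·4 + 1 (b=4); 4→5: 2·5 + 1 = 11; 11−1 = 10
i=1: 10 = 2·5 (b=5); 5→6: 2·6 = 12; 12−1 = 11

10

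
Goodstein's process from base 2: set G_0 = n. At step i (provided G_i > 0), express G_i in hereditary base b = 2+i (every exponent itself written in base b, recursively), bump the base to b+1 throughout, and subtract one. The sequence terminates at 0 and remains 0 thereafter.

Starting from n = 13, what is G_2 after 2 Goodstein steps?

1279

[0] 13 ≡ 2^(2 + 1) + 2^2 + 1 (base 2). Lift 3: 109. −1: 108.
[1] 108 ≡ 3^(3 + 1) + 3^3 (base 3). Lift 4: 1280. −1: 1279.
[2] 1279 ≡ 4^(4 + 1) + 3·4^3 + 3·4^2 + 3·4 + 3 (base 4). Lift 5: 16093. −1: 16092.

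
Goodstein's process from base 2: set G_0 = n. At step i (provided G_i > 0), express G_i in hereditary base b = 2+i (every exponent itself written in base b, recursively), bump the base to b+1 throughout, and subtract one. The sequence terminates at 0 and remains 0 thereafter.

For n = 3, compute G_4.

1

base 2: 3 = 2 + 1; at 3: 3 + 1 = 4; next = 3
base 3: 3 = 3; at 4: 4 = 4; next = 3
base 4: 3 = 3; at 5: 3 = 3; next = 2
base 5: 2 = 2; at 6: 2 = 2; next = 1
base 6: 1 = 1; at 7: 1 = 1; next = 0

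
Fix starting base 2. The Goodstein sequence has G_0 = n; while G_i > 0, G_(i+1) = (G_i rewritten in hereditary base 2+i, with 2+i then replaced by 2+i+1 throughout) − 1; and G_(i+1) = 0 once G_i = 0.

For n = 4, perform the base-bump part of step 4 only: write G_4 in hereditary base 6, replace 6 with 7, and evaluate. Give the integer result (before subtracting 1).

110

step 0: 4 = 2^2; sub 3 for 2: 3^3; = 27; G_1 = 27−1 = 26
step 1: 26 = 2·3^2 + 2·3 + 2; sub 4 for 3: 2·4^2 + 2·4 + 2; = 42; G_2 = 42−1 = 41
step 2: 41 = 2·4^2 + 2·4 + 1; sub 5 for 4: 2·5^2 + 2·5 + 1; = 61; G_3 = 61−1 = 60
step 3: 60 = 2·5^2 + 2·5; sub 6 for 5: 2·6^2 + 2·6; = 84; G_4 = 84−1 = 83
step 4: 83 = 2·6^2 + 6 + 5; sub 7 for 6: 2·7^2 + 7 + 5; = 110; G_5 = 110−1 = 109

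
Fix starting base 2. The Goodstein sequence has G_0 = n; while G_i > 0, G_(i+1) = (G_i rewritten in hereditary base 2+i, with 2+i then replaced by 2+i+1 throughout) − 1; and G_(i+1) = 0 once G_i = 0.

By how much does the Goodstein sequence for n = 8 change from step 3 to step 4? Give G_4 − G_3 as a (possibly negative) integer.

87085

step 0: 8 = 2^(2 + 1); sub 3 for 2: 3^(3 + 1); = 81; G_1 = 81−1 = 80
step 1: 80 = 2·3^3 + 2·3^2 + 2·3 + 2; sub 4 for 3: 2·4^4 + 2·4^2 + 2·4 + 2; = 554; G_2 = 554−1 = 553
step 2: 553 = 2·4^4 + 2·4^2 + 2·4 + 1; sub 5 for 4: 2·5^5 + 2·5^2 + 2·5 + 1; = 6311; G_3 = 6311−1 = 6310
step 3: 6310 = 2·5^5 + 2·5^2 + 2·5; sub 6 for 5: 2·6^6 + 2·6^2 + 2·6; = 93396; G_4 = 93396−1 = 93395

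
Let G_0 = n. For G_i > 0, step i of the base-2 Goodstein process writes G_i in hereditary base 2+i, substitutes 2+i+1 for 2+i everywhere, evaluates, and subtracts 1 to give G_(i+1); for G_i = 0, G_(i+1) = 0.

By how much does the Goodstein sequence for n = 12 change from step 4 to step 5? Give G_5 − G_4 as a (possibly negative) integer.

5484891

i=0: 12 = 2^(2 + 1) + 2^2 (b=2); 2→3: 3^(3 + 1) + 3^3 = 108; 108−1 = 107
i=1: 107 = 3^(3 + 1) + 2·3^2 + 2·3 + 2 (b=3); 3→4: 4^(4 + 1) + 2·4^2 + 2·4 + 2 = 1066; 1066−1 = 1065
i=2: 1065 = 4^(4 + 1) + 2·4^2 + 2·4 + 1 (b=4); 4→5: 5^(5 + 1) + 2·5^2 + 2·5 + 1 = 15686; 15686−1 = 15685
i=3: 15685 = 5^(5 + 1) + 2·5^2 + 2·5 (b=5); 5→6: 6^(6 + 1) + 2·6^2 + 2·6 = 280020; 280020−1 = 280019
i=4: 280019 = 6^(6 + 1) + 2·6^2 + 6 + 5 (b=6); 6→7: 7^(7 + 1) + 2·7^2 + 7 + 5 = 5764911; 5764911−1 = 5764910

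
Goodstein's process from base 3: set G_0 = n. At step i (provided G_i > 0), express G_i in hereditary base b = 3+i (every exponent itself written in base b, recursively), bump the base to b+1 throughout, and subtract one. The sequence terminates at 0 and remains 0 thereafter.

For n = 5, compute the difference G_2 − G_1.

0

(0) 5|_3 = 3 + 2 ↦ 4 + 2|_4 = 6 ⇒ 5
(1) 5|_4 = 4 + 1 ↦ 5 + 1|_5 = 6 ⇒ 5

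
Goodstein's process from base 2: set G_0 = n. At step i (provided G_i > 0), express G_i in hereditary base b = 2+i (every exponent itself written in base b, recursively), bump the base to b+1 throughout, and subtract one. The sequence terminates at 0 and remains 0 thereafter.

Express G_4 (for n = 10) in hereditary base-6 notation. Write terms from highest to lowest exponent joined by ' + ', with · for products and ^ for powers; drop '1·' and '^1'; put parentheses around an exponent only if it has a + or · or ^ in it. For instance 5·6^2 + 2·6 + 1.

(0) 10|_2 = 2^(2 + 1) + 2 ↦ 3^(3 + 1) + 3|_3 = 84 ⇒ 83
(1) 83|_3 = 3^(3 + 1) + 2 ↦ 4^(4 + 1) + 2|_4 = 1026 ⇒ 1025
(2) 1025|_4 = 4^(4 + 1) + 1 ↦ 5^(5 + 1) + 1|_5 = 15626 ⇒ 15625
(3) 15625|_5 = 5^(5 + 1) ↦ 6^(6 + 1)|_6 = 279936 ⇒ 279935
(4) 279935|_6 = 5·6^6 + 5·6^5 + 5·6^4 + 5·6^3 + 5·6^2 + 5·6 + 5 ↦ 5·7^7 + 5·7^5 + 5·7^4 + 5·7^3 + 5·7^2 + 5·7 + 5|_7 = 4215755 ⇒ 4215754

5·6^6 + 5·6^5 + 5·6^4 + 5·6^3 + 5·6^2 + 5·6 + 5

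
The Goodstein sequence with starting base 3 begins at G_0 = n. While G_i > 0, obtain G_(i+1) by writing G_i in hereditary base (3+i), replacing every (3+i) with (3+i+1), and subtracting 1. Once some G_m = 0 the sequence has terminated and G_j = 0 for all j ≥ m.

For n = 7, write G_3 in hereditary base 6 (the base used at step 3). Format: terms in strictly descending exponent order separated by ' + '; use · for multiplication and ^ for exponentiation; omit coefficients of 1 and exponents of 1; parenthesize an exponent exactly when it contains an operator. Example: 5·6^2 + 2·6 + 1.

6 + 3

G_0=7  [base 3] 2·3 + 1  →[3↦4]→  2·4 + 1 = 9  −1 ⇒ G_1=8
G_1=8  [base 4] 2·4  →[4↦5]→  2·5 = 10  −1 ⇒ G_2=9
G_2=9  [base 5] 5 + 4  →[5↦6]→  6 + 4 = 10  −1 ⇒ G_3=9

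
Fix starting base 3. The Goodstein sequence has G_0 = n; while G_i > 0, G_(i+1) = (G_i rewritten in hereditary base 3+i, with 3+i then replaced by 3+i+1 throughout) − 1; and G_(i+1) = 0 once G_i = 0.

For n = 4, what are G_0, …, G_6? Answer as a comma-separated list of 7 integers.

4, 4, 4, 3, 2, 1, 0

step 0: 4 = 3 + 1; sub 4 for 3: 4 + 1; = 5; G_1 = 5−1 = 4
step 1: 4 = 4; sub 5 for 4: 5; = 5; G_2 = 5−1 = 4
step 2: 4 = 4; sub 6 for 5: 4; = 4; G_3 = 4−1 = 3
step 3: 3 = 3; sub 7 for 6: 3; = 3; G_4 = 3−1 = 2
step 4: 2 = 2; sub 8 for 7: 2; = 2; G_5 = 2−1 = 1
step 5: 1 = 1; sub 9 for 8: 1; = 1; G_6 = 1−1 = 0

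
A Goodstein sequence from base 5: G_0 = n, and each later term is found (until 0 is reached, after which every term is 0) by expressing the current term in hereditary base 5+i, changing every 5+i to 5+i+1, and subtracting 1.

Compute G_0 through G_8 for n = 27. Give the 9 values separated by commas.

27, 37, 49, 63, 69, 75, 81, 87, 93

G_0 = 27. HB_5(27) = 5^2 + 2. Bump = 38. G_1 = 37.
G_1 = 37. HB_6(37) = 6^2 + 1. Bump = 50. G_2 = 49.
G_2 = 49. HB_7(49) = 7^2. Bump = 64. G_3 = 63.
G_3 = 63. HB_8(63) = 7·8 + 7. Bump = 70. G_4 = 69.
G_4 = 69. HB_9(69) = 7·9 + 6. Bump = 76. G_5 = 75.
G_5 = 75. HB_10(75) = 7·10 + 5. Bump = 82. G_6 = 81.
G_6 = 81. HB_11(81) = 7·11 + 4. Bump = 88. G_7 = 87.
G_7 = 87. HB_12(87) = 7·12 + 3. Bump = 94. G_8 = 93.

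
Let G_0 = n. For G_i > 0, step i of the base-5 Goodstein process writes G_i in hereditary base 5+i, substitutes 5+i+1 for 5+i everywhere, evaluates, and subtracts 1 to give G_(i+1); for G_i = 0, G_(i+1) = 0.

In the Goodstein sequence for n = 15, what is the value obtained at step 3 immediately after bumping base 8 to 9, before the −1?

21

step 0: 15 = 3·5; sub 6 for 5: 3·6; = 18; G_1 = 18−1 = 17
step 1: 17 = 2·6 + 5; sub 7 for 6: 2·7 + 5; = 19; G_2 = 19−1 = 18
step 2: 18 = 2·7 + 4; sub 8 for 7: 2·8 + 4; = 20; G_3 = 20−1 = 19
step 3: 19 = 2·8 + 3; sub 9 for 8: 2·9 + 3; = 21; G_4 = 21−1 = 20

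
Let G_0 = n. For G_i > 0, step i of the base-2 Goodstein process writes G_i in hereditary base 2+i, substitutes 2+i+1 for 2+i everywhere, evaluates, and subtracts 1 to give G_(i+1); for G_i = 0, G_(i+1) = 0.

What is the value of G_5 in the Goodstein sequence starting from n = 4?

4 —HB2→ 2^2 —bump→ 3^3 = 27 —(−1)→ 26
26 —HB3→ 2·3^2 + 2·3 + 2 —bump→ 2·4^2 + 2·4 + 2 = 42 —(−1)→ 41
41 —HB4→ 2·4^2 + 2·4 + 1 —bump→ 2·5^2 + 2·5 + 1 = 61 —(−1)→ 60
60 —HB5→ 2·5^2 + 2·5 —bump→ 2·6^2 + 2·6 = 84 —(−1)→ 83
83 —HB6→ 2·6^2 + 6 + 5 —bump→ 2·7^2 + 7 + 5 = 110 —(−1)→ 109

109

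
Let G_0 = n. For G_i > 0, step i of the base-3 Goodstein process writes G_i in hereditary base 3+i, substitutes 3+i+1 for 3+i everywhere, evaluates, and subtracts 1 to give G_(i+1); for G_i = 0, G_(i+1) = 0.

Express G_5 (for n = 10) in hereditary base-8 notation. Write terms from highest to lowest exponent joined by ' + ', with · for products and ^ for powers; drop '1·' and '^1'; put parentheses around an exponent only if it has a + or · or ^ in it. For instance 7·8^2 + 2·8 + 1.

step 0: 10 = 3^2 + 1; sub 4 for 3: 4^2 + 1; = 17; G_1 = 17−1 = 16
step 1: 16 = 4^2; sub 5 for 4: 5^2; = 25; G_2 = 25−1 = 24
step 2: 24 = 4·5 + 4; sub 6 for 5: 4·6 + 4; = 28; G_3 = 28−1 = 27
step 3: 27 = 4·6 + 3; sub 7 for 6: 4·7 + 3; = 31; G_4 = 31−1 = 30
step 4: 30 = 4·7 + 2; sub 8 for 7: 4·8 + 2; = 34; G_5 = 34−1 = 33

4·8 + 1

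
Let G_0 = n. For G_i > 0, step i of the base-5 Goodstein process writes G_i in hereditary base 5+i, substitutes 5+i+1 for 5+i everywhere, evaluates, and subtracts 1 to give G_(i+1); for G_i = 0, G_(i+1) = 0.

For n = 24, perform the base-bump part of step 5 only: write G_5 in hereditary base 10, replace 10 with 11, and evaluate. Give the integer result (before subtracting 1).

i=0: 24 = 4·5 + 4 (b=5); 5→6: 4·6 + 4 = 28; 28−1 = 27
i=1: 27 = 4·6 + 3 (b=6); 6→7: 4·7 + 3 = 31; 31−1 = 30
i=2: 30 = 4·7 + 2 (b=7); 7→8: 4·8 + 2 = 34; 34−1 = 33
i=3: 33 = 4·8 + 1 (b=8); 8→9: 4·9 + 1 = 37; 37−1 = 36
i=4: 36 = 4·9 (b=9); 9→10: 4·10 = 40; 40−1 = 39
i=5: 39 = 3·10 + 9 (b=10); 10→11: 3·11 + 9 = 42; 42−1 = 41

42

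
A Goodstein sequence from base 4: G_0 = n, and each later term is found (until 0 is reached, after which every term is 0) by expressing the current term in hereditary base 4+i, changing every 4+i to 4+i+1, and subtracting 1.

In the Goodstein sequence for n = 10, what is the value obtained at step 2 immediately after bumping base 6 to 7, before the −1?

14

[0] 10 ≡ 2·4 + 2 (base 4). Lift 5: 12. −1: 11.
[1] 11 ≡ 2·5 + 1 (base 5). Lift 6: 13. −1: 12.
[2] 12 ≡ 2·6 (base 6). Lift 7: 14. −1: 13.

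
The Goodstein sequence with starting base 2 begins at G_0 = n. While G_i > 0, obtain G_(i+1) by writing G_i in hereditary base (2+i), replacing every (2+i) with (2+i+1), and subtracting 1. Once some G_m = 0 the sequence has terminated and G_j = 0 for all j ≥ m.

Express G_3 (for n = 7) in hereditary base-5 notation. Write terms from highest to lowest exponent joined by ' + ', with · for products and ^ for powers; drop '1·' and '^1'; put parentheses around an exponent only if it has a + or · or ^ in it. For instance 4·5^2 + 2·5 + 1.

[0] 7 ≡ 2^2 + 2 + 1 (base 2). Lift 3: 31. −1: 30.
[1] 30 ≡ 3^3 + 3 (base 3). Lift 4: 260. −1: 259.
[2] 259 ≡ 4^4 + 3 (base 4). Lift 5: 3128. −1: 3127.

5^5 + 2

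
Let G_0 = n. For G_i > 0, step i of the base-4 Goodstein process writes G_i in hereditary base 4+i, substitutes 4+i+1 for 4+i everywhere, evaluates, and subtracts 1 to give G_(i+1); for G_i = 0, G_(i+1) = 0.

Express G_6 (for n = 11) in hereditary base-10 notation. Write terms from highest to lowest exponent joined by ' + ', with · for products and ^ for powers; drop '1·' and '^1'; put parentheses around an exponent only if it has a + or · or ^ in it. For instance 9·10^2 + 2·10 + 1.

G_0=11  [base 4] 2·4 + 3  →[4↦5]→  2·5 + 3 = 13  −1 ⇒ G_1=12
G_1=12  [base 5] 2·5 + 2  →[5↦6]→  2·6 + 2 = 14  −1 ⇒ G_2=13
G_2=13  [base 6] 2·6 + 1  →[6↦7]→  2·7 + 1 = 15  −1 ⇒ G_3=14
G_3=14  [base 7] 2·7  →[7↦8]→  2·8 = 16  −1 ⇒ G_4=15
G_4=15  [base 8] 8 + 7  →[8↦9]→  9 + 7 = 16  −1 ⇒ G_5=15
G_5=15  [base 9] 9 + 6  →[9↦10]→  10 + 6 = 16  −1 ⇒ G_6=15
G_6=15  [base 10] 10 + 5  →[10↦11]→  11 + 5 = 16  −1 ⇒ G_7=15

10 + 5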